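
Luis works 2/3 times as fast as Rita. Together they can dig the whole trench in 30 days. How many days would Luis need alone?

Let Rita's rate be r; then Luis's rate is (2/3)r, so together (2/3 + 1)r = (5/3)r = 1/30.
Thus r = 1/50 per day.
Rita alone: 50 days; Luis alone: 75 days.

75 days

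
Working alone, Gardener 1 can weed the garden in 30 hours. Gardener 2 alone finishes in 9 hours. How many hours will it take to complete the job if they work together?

With two workers the combined time is the product over the sum: 30·9/(30+9) = 270/39 = 90/13 hours.

90/13 hours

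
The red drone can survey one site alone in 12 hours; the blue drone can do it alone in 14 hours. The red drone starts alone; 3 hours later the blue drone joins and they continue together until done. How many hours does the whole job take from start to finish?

102/13 hours

In 3 hours the red drone does 3/12 = 1/4 of the job, leaving 3/4.
The red drone and the blue drone together work at 13/84 per hour, so finishing takes 3/4 ÷ 13/84 = 63/13 hours.
Total time = 3 + 63/13 = 102/13 hours.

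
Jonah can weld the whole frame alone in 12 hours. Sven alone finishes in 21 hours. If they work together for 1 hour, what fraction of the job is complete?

11/84

Combined rate: 1/12 + 1/21 = (7 + 4)/84 = 11/84 per hour.
In 1 hour they complete 1·11/84 = 11/84 of the job.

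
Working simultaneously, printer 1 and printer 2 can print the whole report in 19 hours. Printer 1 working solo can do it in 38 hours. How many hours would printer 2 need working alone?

38 hours

Combined rate is 1/19 per hour.
Known contribution: 1/38 per hour.
So printer 2's rate is 1/19 − 1/38 = 1/38, meaning 38 hours alone.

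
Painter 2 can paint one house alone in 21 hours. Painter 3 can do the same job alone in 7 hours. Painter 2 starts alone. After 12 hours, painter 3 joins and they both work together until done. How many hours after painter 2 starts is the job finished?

In the first 12 hours painter 2 alone does 12/21 = 4/7 of the job, leaving 3/7.
Once everyone is working, combined rate: 1/21 + 1/7 = (1 + 3)/21 = 4/21 per hour.
Remaining 3/7 at 4/21 per hour takes 9/4 hours.
Total from the start = 12 + 9/4 = 57/4 hours.

57/4 hours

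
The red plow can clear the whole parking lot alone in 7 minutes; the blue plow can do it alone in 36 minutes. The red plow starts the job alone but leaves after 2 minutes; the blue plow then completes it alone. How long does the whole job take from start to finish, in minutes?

194/7 minutes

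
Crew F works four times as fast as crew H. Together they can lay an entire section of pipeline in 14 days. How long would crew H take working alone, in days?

Let crew H's rate be r; then crew F's rate is 4r, so together (4 + 1)r = 5r = 1/14.
Thus r = 1/70 per day.
Crew H alone: 70 days; crew F alone: 35/2 days.

70 days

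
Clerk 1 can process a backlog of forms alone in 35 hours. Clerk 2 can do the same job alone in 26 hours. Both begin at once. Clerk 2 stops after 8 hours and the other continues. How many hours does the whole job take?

315/13 hours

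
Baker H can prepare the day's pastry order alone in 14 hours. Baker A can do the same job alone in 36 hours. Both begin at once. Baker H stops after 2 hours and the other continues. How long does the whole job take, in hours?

In the first 2 hours the combined rate is 25/252, so 25/126 of the job is done, leaving 101/126.
After Baker H leaves the rate is 1/36 per hour; the remaining 101/126 takes 202/7 hours.
Total = 2 + 202/7 = 216/7 hours.

216/7 hours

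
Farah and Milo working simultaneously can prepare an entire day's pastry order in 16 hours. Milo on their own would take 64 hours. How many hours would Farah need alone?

64/3 hours

Combined rate is 1/16 per hour.
Known contribution: 1/64 per hour.
So Farah's rate is 1/16 − 1/64 = 3/64, meaning 64/3 hours alone.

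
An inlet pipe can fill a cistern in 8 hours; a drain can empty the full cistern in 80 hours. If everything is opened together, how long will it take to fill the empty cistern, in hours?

80/9 hours

Net rate = 1/8 − 1/80 = (10 − 1)/80 = 9/80 per hour.
Filling time = 1 ÷ (9/80) = 80/9 hours.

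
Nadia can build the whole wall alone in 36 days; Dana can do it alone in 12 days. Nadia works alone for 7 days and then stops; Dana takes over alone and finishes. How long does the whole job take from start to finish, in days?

In 7 days Nadia does 7/36 of the job, leaving 29/36.
Dana works at 1/12 per day, so finishing takes 29/36 ÷ 1/12 = 29/3 days.
Total time = 7 + 29/3 = 50/3 days.

50/3 days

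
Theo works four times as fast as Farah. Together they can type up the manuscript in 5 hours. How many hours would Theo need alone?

25/4 hours

Let Farah's rate be r; then Theo's rate is 4r, so together (4 + 1)r = 5r = 1/5.
Thus r = 1/25 per hour.
Farah alone: 25 hours; Theo alone: 25/4 hours.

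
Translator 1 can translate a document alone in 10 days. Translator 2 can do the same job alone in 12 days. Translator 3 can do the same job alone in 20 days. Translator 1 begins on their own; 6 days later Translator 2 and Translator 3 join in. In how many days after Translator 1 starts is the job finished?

In the first 6 days Translator 1 alone does 6/10 = 3/5 of the job, leaving 2/5.
Once everyone is working, combined rate: 1/10 + 1/12 + 1/20 = (6 + 5 + 3)/60 = 14/60 = 7/30 per day.
Remaining 2/5 at 7/30 per day takes 12/7 days.
Total from the start = 6 + 12/7 = 54/7 days.

54/7 days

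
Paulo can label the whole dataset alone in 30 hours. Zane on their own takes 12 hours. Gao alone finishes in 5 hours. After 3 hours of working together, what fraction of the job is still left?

Combined rate: 1/30 + 1/12 + 1/5 = (2 + 5 + 12)/60 = 19/60 per hour.
In 3 hours they complete 3·19/60 = 19/20 of the job.
So 1/20 remains.

1/20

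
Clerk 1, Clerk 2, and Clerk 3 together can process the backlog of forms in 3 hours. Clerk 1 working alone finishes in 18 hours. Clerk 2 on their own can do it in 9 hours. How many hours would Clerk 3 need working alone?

6 hours

Combined rate is 1/3 per hour.
Known contribution: 1/18 + 1/9 = (1 + 2)/18 = 3/18 = 1/6 per hour.
So Clerk 3's rate is 1/3 − 1/6 = 1/6, meaning 6 hours alone.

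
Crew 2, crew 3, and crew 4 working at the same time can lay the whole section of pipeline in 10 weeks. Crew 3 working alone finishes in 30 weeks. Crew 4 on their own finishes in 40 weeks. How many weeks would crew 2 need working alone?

24 weeks

Combined rate is 1/10 per week.
Known contribution: 1/30 + 1/40 = (4 + 3)/120 = 7/120 per week.
So crew 2's rate is 1/10 − 7/120 = 1/24, meaning 24 weeks alone.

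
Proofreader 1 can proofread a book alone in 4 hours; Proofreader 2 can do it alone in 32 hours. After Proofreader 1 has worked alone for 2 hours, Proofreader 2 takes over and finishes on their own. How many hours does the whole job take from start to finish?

18 hours

In 2 hours Proofreader 1 does 2/4 = 1/2 of the job, leaving 1/2.
Proofreader 2 works at 1/32 per hour, so finishing takes 1/2 ÷ 1/32 = 16 hours.
Total time = 2 + 16 = 18 hours.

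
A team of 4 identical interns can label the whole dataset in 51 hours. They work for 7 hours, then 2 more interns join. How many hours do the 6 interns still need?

One intern does 1/204 of the job per hour.
After 7 hours with 4 interns, 7/51 is done (44/51 left).
With 6 interns the rate is 6/204 = 1/34, so the rest takes 44/51 ÷ 1/34 = 88/3 hours.

88/3 hours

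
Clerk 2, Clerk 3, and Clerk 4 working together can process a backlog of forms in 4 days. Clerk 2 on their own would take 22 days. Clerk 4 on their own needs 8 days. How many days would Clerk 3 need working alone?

Combined rate is 1/4 per day.
Known contribution: 1/22 + 1/8 = (4 + 11)/88 = 15/88 per day.
So Clerk 3's rate is 1/4 − 15/88 = 7/88, meaning 88/7 days alone.

88/7 days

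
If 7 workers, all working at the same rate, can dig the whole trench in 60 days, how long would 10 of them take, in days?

Total work is 7·60 = 420 worker-days.
With 10 workers: 420/10 = 42 days.

42 days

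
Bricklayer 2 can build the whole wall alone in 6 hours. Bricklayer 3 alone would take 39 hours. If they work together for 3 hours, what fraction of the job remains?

11/26

Combined rate: 1/6 + 1/39 = (13 + 2)/78 = 15/78 = 5/26 per hour.
In 3 hours they complete 3·5/26 = 15/26 of the job.
So 11/26 remains.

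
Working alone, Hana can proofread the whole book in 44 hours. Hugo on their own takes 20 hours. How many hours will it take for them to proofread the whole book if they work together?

55/4 hours

With two workers the combined time is the product over the sum: 44·20/(44+20) = 880/64 = 55/4 hours.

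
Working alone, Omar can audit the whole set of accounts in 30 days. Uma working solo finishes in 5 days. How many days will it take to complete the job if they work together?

With two workers the combined time is the product over the sum: 30·5/(30+5) = 150/35 = 30/7 days.

30/7 days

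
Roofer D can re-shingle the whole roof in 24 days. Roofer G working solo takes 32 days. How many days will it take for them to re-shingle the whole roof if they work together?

With two workers the combined time is the product over the sum: 24·32/(24+32) = 768/56 = 96/7 days.

96/7 days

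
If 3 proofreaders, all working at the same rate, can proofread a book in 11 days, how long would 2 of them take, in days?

Total work is 3·11 = 33 proofreader-days.
With 2 proofreaders: 33/2 days.

33/2 days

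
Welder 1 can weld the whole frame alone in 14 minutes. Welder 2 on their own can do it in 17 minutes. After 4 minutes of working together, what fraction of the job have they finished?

Combined rate: 1/14 + 1/17 = (17 + 14)/238 = 31/238 per minute.
In 4 minutes they complete 4·31/238 = 62/119 of the job.

62/119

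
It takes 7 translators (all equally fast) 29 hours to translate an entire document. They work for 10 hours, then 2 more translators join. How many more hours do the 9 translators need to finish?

One translator does 1/203 of the job per hour.
After 10 hours with 7 translators, 10/29 is done (19/29 left).
With 9 translators the rate is 9/203, so the rest takes 19/29 ÷ 9/203 = 133/9 hours.

133/9 hours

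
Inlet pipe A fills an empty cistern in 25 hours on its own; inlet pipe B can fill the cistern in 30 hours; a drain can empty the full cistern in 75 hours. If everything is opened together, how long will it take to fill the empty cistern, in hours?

50/3 hours

Net rate = 1/25 + 1/30 − 1/75 = (6 + 5 − 2)/150 = 9/150 = 3/50 per hour.
Filling time = 1 ÷ (3/50) = 50/3 hours.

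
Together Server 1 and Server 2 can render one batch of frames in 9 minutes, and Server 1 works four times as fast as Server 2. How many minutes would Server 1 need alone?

Let Server 2's rate be r; then Server 1's rate is 4r, so together (4 + 1)r = 5r = 1/9.
Thus r = 1/45 per minute.
Server 2 alone: 45 minutes; Server 1 alone: 45/4 minutes.

45/4 minutes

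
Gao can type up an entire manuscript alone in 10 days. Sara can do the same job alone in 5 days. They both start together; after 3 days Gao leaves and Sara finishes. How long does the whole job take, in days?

In the first 3 days the combined rate is 3/10, so 9/10 of the job is done, leaving 1/10.
After Gao leaves the rate is 1/5 per day; the remaining 1/10 takes 1/2 days.
Total = 3 + 1/2 = 7/2 days.

7/2 days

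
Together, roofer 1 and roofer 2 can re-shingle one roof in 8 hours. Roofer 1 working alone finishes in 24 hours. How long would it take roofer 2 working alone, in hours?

Combined rate is 1/8 per hour.
Known contribution: 1/24 per hour.
So roofer 2's rate is 1/8 − 1/24 = 1/12, meaning 12 hours alone.

12 hours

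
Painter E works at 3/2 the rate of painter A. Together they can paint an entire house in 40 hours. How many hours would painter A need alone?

Let painter A's rate be r; then painter E's rate is (3/2)r, so together (3/2 + 1)r = (5/2)r = 1/40.
Thus r = 1/100 per hour.
Painter A alone: 100 hours; painter E alone: 200/3 hours.

100 hours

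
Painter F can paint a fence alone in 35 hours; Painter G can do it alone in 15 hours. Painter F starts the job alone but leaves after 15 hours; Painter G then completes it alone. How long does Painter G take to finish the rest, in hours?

60/7 hours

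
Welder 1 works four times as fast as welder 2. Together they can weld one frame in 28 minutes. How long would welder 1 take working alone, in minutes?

35 minutes

Let welder 2's rate be r; then welder 1's rate is 4r, so together (4 + 1)r = 5r = 1/28.
Thus r = 1/140 per minute.
Welder 2 alone: 140 minutes; welder 1 alone: 35 minutes.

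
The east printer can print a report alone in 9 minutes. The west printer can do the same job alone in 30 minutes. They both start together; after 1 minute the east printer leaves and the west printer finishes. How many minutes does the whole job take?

80/3 minutes

In the first 1 minute the combined rate is 13/90, so 13/90 of the job is done, leaving 77/90.
After the east printer leaves the rate is 1/30 per minute; the remaining 77/90 takes 77/3 minutes.
Total = 1 + 77/3 = 80/3 minutes.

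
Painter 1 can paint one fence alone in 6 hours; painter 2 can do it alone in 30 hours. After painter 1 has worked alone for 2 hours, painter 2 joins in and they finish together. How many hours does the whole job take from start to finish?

In 2 hours painter 1 does 2/6 = 1/3 of the job, leaving 2/3.
Painter 1 and painter 2 together work at 1/5 per hour, so finishing takes 2/3 ÷ 1/5 = 10/3 hours.
Total time = 2 + 10/3 = 16/3 hours.

16/3 hours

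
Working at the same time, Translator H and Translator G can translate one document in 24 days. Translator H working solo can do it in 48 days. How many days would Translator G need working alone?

Combined rate is 1/24 per day.
Known contribution: 1/48 per day.
So Translator G's rate is 1/24 − 1/48 = 1/48, meaning 48 days alone.

48 days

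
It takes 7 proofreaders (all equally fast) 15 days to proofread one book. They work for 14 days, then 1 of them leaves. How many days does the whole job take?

One proofreader does 1/105 of the job per day.
After 14 days with 7 proofreaders, 14/15 is done (1/15 left).
With 6 proofreaders the rate is 6/105 = 2/35, so the rest takes 1/15 ÷ 2/35 = 7/6 days.
Total = 14 + 7/6 = 91/6 days.

91/6 days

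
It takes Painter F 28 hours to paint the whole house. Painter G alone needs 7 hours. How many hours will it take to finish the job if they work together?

28/5 hours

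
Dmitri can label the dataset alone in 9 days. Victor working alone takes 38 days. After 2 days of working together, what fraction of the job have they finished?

47/171

Combined rate: 1/9 + 1/38 = (38 + 9)/342 = 47/342 per day.
In 2 days they complete 2·47/342 = 47/171 of the job.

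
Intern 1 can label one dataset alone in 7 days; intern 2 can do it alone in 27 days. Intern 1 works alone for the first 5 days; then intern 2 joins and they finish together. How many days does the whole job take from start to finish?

In 5 days intern 1 does 5/7 of the job, leaving 2/7.
Intern 1 and intern 2 together work at 34/189 per day, so finishing takes 2/7 ÷ 34/189 = 27/17 days.
Total time = 5 + 27/17 = 112/17 days.

112/17 days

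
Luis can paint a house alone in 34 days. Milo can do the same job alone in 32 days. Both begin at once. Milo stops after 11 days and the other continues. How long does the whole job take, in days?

In the first 11 days the combined rate is 33/544, so 363/544 of the job is done, leaving 181/544.
After Milo leaves the rate is 1/34 per day; the remaining 181/544 takes 181/16 days.
Total = 11 + 181/16 = 357/16 days.

357/16 days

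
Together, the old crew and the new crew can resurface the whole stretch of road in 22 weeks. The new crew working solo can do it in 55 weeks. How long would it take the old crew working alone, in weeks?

Combined rate is 1/22 per week.
Known contribution: 1/55 per week.
So the old crew's rate is 1/22 − 1/55 = 3/110, meaning 110/3 weeks alone.

110/3 weeks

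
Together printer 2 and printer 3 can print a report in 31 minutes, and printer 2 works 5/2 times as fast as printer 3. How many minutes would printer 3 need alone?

Let printer 3's rate be r; then printer 2's rate is (5/2)r, so together (5/2 + 1)r = (7/2)r = 1/31.
Thus r = 2/217 per minute.
Printer 3 alone: 217/2 minutes; printer 2 alone: 217/5 minutes.

217/2 minutes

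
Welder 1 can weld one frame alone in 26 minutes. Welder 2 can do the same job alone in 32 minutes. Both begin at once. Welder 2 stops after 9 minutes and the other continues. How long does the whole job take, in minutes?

299/16 minutes

In the first 9 minutes the combined rate is 29/416, so 261/416 of the job is done, leaving 155/416.
After welder 2 leaves the rate is 1/26 per minute; the remaining 155/416 takes 155/16 minutes.
Total = 9 + 155/16 = 299/16 minutes.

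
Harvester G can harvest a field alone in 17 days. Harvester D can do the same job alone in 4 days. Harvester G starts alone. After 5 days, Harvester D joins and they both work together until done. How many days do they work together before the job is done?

In the first 5 days Harvester G alone does 5/17 of the job, leaving 12/17.
Once everyone is working, combined rate: 1/17 + 1/4 = (4 + 17)/68 = 21/68 per day.
Remaining 12/17 at 21/68 per day takes 16/7 days.

16/7 days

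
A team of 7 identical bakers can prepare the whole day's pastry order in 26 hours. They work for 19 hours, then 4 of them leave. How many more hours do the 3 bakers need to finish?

49/3 hours

One baker does 1/182 of the job per hour.
After 19 hours with 7 bakers, 19/26 is done (7/26 left).
With 3 bakers the rate is 3/182, so the rest takes 7/26 ÷ 3/182 = 49/3 hours.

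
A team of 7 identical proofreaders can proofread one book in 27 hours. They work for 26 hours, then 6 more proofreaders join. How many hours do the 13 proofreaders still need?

One proofreader does 1/189 of the job per hour.
After 26 hours with 7 proofreaders, 26/27 is done (1/27 left).
With 13 proofreaders the rate is 13/189, so the rest takes 1/27 ÷ 13/189 = 7/13 hours.

7/13 hours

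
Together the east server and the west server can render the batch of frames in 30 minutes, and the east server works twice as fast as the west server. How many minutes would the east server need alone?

Let the west server's rate be r; then the east server's rate is 2r, so together (2 + 1)r = 3r = 1/30.
Thus r = 1/90 per minute.
The west server alone: 90 minutes; the east server alone: 45 minutes.

45 minutes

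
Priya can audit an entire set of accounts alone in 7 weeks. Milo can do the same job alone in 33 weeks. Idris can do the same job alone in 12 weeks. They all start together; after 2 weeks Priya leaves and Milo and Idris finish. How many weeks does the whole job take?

44/7 weeks

In the first 2 weeks the combined rate is 79/308, so 79/154 of the job is done, leaving 75/154.
After Priya leaves the rate is 5/44 per week; the remaining 75/154 takes 30/7 weeks.
Total = 2 + 30/7 = 44/7 weeks.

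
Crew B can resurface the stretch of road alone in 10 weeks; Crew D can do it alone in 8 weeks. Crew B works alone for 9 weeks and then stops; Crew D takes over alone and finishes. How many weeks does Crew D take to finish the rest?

4/5 weeks

In 9 weeks Crew B does 9/10 of the job, leaving 1/10.
Crew D works at 1/8 per week, so finishing takes 1/10 ÷ 1/8 = 4/5 weeks.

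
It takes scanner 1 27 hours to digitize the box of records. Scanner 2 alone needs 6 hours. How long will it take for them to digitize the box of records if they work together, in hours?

54/11 hours

With two workers the combined time is the product over the sum: 27·6/(27+6) = 162/33 = 54/11 hours.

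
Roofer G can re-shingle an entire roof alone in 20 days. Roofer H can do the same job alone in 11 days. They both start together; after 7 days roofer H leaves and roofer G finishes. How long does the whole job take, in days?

80/11 days

In the first 7 days the combined rate is 31/220, so 217/220 of the job is done, leaving 3/220.
After roofer H leaves the rate is 1/20 per day; the remaining 3/220 takes 3/11 days.
Total = 7 + 3/11 = 80/11 days.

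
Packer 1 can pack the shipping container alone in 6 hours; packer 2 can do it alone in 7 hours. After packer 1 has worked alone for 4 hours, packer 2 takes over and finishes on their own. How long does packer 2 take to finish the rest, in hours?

7/3 hours

In 4 hours packer 1 does 4/6 = 2/3 of the job, leaving 1/3.
Packer 2 works at 1/7 per hour, so finishing takes 1/3 ÷ 1/7 = 7/3 hours.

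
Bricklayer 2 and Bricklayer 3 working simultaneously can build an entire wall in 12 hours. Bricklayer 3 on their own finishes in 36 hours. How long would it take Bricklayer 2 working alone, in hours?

18 hours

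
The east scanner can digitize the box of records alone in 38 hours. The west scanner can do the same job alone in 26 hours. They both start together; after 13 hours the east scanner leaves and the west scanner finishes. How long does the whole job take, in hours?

325/19 hours

In the first 13 hours the combined rate is 16/247, so 16/19 of the job is done, leaving 3/19.
After the east scanner leaves the rate is 1/26 per hour; the remaining 3/19 takes 78/19 hours.
Total = 13 + 78/19 = 325/19 hours.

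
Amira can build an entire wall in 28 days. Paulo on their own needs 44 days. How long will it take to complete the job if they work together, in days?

With two workers the combined time is the product over the sum: 28·44/(28+44) = 1232/72 = 154/9 days.

154/9 days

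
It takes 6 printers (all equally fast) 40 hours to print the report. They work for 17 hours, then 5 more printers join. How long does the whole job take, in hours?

325/11 hours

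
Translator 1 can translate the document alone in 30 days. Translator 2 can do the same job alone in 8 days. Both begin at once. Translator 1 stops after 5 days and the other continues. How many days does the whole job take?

In the first 5 days the combined rate is 19/120, so 19/24 of the job is done, leaving 5/24.
After translator 1 leaves the rate is 1/8 per day; the remaining 5/24 takes 5/3 days.
Total = 5 + 5/3 = 20/3 days.

20/3 days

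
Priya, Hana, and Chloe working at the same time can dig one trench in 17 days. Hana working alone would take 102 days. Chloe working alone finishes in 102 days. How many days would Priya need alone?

51/2 days

Combined rate is 1/17 per day.
Known contribution: 1/102 + 1/102 = (1 + 1)/102 = 2/102 = 1/51 per day.
So Priya's rate is 1/17 − 1/51 = 2/51, meaning 51/2 days alone.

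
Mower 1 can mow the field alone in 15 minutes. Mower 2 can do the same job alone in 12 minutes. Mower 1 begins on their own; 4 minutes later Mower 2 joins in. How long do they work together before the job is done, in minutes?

In the first 4 minutes Mower 1 alone does 4/15 of the job, leaving 11/15.
Once everyone is working, combined rate: 1/15 + 1/12 = (4 + 5)/60 = 9/60 = 3/20 per minute.
Remaining 11/15 at 3/20 per minute takes 44/9 minutes.

44/9 minutes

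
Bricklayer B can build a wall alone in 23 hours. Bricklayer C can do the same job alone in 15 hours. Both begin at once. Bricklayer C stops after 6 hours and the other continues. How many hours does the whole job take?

In the first 6 hours the combined rate is 38/345, so 76/115 of the job is done, leaving 39/115.
After bricklayer C leaves the rate is 1/23 per hour; the remaining 39/115 takes 39/5 hours.
Total = 6 + 39/5 = 69/5 hours.

69/5 hours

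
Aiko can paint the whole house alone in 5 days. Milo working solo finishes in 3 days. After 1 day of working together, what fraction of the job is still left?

7/15

Combined rate: 1/5 + 1/3 = (3 + 5)/15 = 8/15 per day.
In 1 day they complete 1·8/15 = 8/15 of the job.
So 7/15 remains.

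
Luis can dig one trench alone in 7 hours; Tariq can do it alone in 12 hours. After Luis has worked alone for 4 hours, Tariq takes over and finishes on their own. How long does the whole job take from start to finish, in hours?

64/7 hours

In 4 hours Luis does 4/7 of the job, leaving 3/7.
Tariq works at 1/12 per hour, so finishing takes 3/7 ÷ 1/12 = 36/7 hours.
Total time = 4 + 36/7 = 64/7 hours.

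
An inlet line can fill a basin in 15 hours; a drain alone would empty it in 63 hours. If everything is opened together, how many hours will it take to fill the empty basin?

315/16 hours

Net rate = 1/15 − 1/63 = (21 − 5)/315 = 16/315 per hour.
Filling time = 1 ÷ (16/315) = 315/16 hours.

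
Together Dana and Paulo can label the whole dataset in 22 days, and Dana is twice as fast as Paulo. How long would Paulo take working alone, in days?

66 days

Let Paulo's rate be r; then Dana's rate is 2r, so together (2 + 1)r = 3r = 1/22.
Thus r = 1/66 per day.
Paulo alone: 66 days; Dana alone: 33 days.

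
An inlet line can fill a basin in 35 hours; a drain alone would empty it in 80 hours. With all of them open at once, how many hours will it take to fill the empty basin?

560/9 hours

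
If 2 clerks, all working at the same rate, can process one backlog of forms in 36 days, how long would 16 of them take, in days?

Total work is 2·36 = 72 clerk-days.
With 16 clerks: 72/16 = 9/2 days.

9/2 days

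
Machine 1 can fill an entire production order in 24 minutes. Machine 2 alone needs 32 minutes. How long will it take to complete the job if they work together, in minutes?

96/7 minutes

With two workers the combined time is the product over the sum: 24·32/(24+32) = 768/56 = 96/7 minutes.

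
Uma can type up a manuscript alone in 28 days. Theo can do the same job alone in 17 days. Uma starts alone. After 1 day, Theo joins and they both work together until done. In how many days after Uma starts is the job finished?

In the first 1 day Uma alone does 1/28 of the job, leaving 27/28.
Once everyone is working, combined rate: 1/28 + 1/17 = (17 + 28)/476 = 45/476 per day.
Remaining 27/28 at 45/476 per day takes 51/5 days.
Total from the start = 1 + 51/5 = 56/5 days.

56/5 days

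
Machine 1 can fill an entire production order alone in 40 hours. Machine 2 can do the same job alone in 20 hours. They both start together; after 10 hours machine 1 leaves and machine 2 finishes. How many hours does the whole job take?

15 hours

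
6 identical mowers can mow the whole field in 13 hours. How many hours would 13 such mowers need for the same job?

6 hours

Total work is 6·13 = 78 mower-hours.
With 13 mowers: 78/13 = 6 hours.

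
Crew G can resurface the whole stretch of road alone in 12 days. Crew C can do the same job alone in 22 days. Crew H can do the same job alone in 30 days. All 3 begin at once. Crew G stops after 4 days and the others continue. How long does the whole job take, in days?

110/13 days

In the first 4 days the combined rate is 107/660, so 107/165 of the job is done, leaving 58/165.
After Crew G leaves the rate is 13/165 per day; the remaining 58/165 takes 58/13 days.
Total = 4 + 58/13 = 110/13 days.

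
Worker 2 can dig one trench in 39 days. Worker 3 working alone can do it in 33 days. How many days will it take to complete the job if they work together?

143/8 days

With two workers the combined time is the product over the sum: 39·33/(39+33) = 1287/72 = 143/8 days.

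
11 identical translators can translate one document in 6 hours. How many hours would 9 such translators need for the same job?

22/3 hours

Total work is 11·6 = 66 translator-hours.
With 9 translators: 66/9 = 22/3 hours.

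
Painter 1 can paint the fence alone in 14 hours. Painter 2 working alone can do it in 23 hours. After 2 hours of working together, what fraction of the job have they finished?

Combined rate: 1/14 + 1/23 = (23 + 14)/322 = 37/322 per hour.
In 2 hours they complete 2·37/322 = 37/161 of the job.

37/161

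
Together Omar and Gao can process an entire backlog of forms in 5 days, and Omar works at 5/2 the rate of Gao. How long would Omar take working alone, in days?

7 days

Let Gao's rate be r; then Omar's rate is (5/2)r, so together (5/2 + 1)r = (7/2)r = 1/5.
Thus r = 2/35 per day.
Gao alone: 35/2 days; Omar alone: 7 days.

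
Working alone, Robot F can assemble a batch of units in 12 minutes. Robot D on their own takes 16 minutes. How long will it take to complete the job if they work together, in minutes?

With two workers the combined time is the product over the sum: 12·16/(12+16) = 192/28 = 48/7 minutes.

48/7 minutes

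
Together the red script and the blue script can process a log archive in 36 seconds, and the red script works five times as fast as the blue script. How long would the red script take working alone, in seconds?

Let the blue script's rate be r; then the red script's rate is 5r, so together (5 + 1)r = 6r = 1/36.
Thus r = 1/216 per second.
The blue script alone: 216 seconds; the red script alone: 216/5 seconds.

216/5 seconds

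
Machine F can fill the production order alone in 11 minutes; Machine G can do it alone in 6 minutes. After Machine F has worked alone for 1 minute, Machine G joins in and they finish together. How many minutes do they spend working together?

60/17 minutes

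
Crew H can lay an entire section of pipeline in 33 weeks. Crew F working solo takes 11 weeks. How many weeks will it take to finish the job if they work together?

33/4 weeks

With two workers the combined time is the product over the sum: 33·11/(33+11) = 363/44 = 33/4 weeks.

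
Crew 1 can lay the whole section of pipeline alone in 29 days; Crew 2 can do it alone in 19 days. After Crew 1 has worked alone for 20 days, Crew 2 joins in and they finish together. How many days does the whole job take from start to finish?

377/16 days

In 20 days Crew 1 does 20/29 of the job, leaving 9/29.
Crew 1 and Crew 2 together work at 48/551 per day, so finishing takes 9/29 ÷ 48/551 = 57/16 days.
Total time = 20 + 57/16 = 377/16 days.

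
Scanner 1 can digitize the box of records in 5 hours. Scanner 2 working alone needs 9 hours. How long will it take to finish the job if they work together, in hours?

Combined rate: 1/5 + 1/9 = (9 + 5)/45 = 14/45 per hour.
Time = 1 ÷ (14/45) = 45/14 hours.

45/14 hours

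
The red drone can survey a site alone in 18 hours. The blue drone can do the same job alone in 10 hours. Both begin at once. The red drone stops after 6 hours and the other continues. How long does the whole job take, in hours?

20/3 hours

In the first 6 hours the combined rate is 7/45, so 14/15 of the job is done, leaving 1/15.
After the red drone leaves the rate is 1/10 per hour; the remaining 1/15 takes 2/3 hours.
Total = 6 + 2/3 = 20/3 hours.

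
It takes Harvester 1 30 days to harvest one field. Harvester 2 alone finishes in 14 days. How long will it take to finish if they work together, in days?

105/11 days

Combined rate: 1/30 + 1/14 = (7 + 15)/210 = 22/210 = 11/105 per day.
Time = 1 ÷ (11/105) = 105/11 days.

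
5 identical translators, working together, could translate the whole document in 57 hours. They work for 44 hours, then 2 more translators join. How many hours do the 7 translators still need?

65/7 hours

One translator does 1/285 of the job per hour.
After 44 hours with 5 translators, 44/57 is done (13/57 left).
With 7 translators the rate is 7/285, so the rest takes 13/57 ÷ 7/285 = 65/7 hours.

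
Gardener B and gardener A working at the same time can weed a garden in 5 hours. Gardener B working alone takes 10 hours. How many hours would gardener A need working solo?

10 hours

Combined rate is 1/5 per hour.
Known contribution: 1/10 per hour.
So gardener A's rate is 1/5 − 1/10 = 1/10, meaning 10 hours alone.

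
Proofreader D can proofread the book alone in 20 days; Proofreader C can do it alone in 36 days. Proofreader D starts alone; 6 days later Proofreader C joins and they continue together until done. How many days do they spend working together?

9 days

In 6 days Proofreader D does 6/20 = 3/10 of the job, leaving 7/10.
Proofreader D and Proofreader C together work at 7/90 per day, so finishing takes 7/10 ÷ 7/90 = 9 days.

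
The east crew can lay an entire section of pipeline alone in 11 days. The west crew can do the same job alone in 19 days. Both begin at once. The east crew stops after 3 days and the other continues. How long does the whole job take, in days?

152/11 days

In the first 3 days the combined rate is 30/209, so 90/209 of the job is done, leaving 119/209.
After the east crew leaves the rate is 1/19 per day; the remaining 119/209 takes 119/11 days.
Total = 3 + 119/11 = 152/11 days.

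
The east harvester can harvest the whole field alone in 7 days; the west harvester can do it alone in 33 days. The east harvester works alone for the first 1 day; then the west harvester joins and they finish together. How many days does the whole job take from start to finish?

119/20 days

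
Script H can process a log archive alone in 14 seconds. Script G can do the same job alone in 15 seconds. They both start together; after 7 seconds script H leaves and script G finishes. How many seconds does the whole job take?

In the first 7 seconds the combined rate is 29/210, so 29/30 of the job is done, leaving 1/30.
After script H leaves the rate is 1/15 per second; the remaining 1/30 takes 1/2 seconds.
Total = 7 + 1/2 = 15/2 seconds.

15/2 seconds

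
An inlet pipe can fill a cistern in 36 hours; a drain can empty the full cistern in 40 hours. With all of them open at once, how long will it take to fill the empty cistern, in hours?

Net rate = 1/36 − 1/40 = (10 − 9)/360 = 1/360 per hour.
Filling time = 1 ÷ (1/360) = 360 hours.

360 hours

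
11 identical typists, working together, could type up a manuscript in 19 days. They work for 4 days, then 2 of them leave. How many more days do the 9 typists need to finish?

55/3 days

One typist does 1/209 of the job per day.
After 4 days with 11 typists, 4/19 is done (15/19 left).
With 9 typists the rate is 9/209, so the rest takes 15/19 ÷ 9/209 = 55/3 days.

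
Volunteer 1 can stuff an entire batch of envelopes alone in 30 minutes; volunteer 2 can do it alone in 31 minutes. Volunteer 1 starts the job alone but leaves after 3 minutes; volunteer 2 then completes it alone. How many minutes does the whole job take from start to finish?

In 3 minutes volunteer 1 does 3/30 = 1/10 of the job, leaving 9/10.
Volunteer 2 works at 1/31 per minute, so finishing takes 9/10 ÷ 1/31 = 279/10 minutes.
Total time = 3 + 279/10 = 309/10 minutes.

309/10 minutes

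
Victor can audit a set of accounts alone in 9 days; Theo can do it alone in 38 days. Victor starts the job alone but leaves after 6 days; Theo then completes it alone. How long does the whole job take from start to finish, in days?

56/3 days

In 6 days Victor does 6/9 = 2/3 of the job, leaving 1/3.
Theo works at 1/38 per day, so finishing takes 1/3 ÷ 1/38 = 38/3 days.
Total time = 6 + 38/3 = 56/3 days.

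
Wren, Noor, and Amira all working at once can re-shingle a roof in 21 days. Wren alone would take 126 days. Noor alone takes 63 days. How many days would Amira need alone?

Combined rate is 1/21 per day.
Known contribution: 1/126 + 1/63 = (1 + 2)/126 = 3/126 = 1/42 per day.
So Amira's rate is 1/21 − 1/42 = 1/42, meaning 42 days alone.

42 days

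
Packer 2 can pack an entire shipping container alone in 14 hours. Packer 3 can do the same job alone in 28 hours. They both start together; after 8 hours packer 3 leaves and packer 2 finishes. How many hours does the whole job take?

10 hours

In the first 8 hours the combined rate is 3/28, so 6/7 of the job is done, leaving 1/7.
After packer 3 leaves the rate is 1/14 per hour; the remaining 1/7 takes 2 hours.
Total = 8 + 2 = 10 hours.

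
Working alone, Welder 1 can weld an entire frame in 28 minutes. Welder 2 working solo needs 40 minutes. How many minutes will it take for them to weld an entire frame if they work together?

280/17 minutes

With two workers the combined time is the product over the sum: 28·40/(28+40) = 1120/68 = 280/17 minutes.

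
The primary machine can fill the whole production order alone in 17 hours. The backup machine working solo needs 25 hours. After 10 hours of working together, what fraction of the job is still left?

Combined rate: 1/17 + 1/25 = (25 + 17)/425 = 42/425 per hour.
In 10 hours they complete 10·42/425 = 84/85 of the job.
So 1/85 remains.

1/85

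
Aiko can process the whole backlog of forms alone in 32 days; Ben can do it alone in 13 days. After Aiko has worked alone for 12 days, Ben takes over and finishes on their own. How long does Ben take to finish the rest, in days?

In 12 days Aiko does 12/32 = 3/8 of the job, leaving 5/8.
Ben works at 1/13 per day, so finishing takes 5/8 ÷ 1/13 = 65/8 days.

65/8 days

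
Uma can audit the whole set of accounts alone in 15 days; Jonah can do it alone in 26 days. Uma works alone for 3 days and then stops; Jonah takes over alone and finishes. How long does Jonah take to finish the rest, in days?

104/5 days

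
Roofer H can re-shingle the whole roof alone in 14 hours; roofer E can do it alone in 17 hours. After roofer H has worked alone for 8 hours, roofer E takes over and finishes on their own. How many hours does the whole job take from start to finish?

107/7 hours

In 8 hours roofer H does 8/14 = 4/7 of the job, leaving 3/7.
Roofer E works at 1/17 per hour, so finishing takes 3/7 ÷ 1/17 = 51/7 hours.
Total time = 8 + 51/7 = 107/7 hours.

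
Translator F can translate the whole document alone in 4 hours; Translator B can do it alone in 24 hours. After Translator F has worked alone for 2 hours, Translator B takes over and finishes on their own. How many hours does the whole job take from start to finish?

14 hours

In 2 hours Translator F does 2/4 = 1/2 of the job, leaving 1/2.
Translator B works at 1/24 per hour, so finishing takes 1/2 ÷ 1/24 = 12 hours.
Total time = 2 + 12 = 14 hours.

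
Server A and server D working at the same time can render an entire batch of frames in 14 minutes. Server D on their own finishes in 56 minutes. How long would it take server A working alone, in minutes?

Combined rate is 1/14 per minute.
Known contribution: 1/56 per minute.
So server A's rate is 1/14 − 1/56 = 3/56, meaning 56/3 minutes alone.

56/3 minutes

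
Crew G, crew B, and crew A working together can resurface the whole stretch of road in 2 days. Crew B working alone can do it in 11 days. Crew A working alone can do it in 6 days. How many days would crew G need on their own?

33/8 days

Combined rate is 1/2 per day.
Known contribution: 1/11 + 1/6 = (6 + 11)/66 = 17/66 per day.
So crew G's rate is 1/2 − 17/66 = 8/33, meaning 33/8 days alone.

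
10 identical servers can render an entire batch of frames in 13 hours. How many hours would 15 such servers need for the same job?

26/3 hours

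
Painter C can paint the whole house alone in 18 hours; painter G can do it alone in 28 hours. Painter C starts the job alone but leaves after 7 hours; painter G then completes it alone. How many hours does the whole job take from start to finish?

In 7 hours painter C does 7/18 of the job, leaving 11/18.
Painter G works at 1/28 per hour, so finishing takes 11/18 ÷ 1/28 = 154/9 hours.
Total time = 7 + 154/9 = 217/9 hours.

217/9 hours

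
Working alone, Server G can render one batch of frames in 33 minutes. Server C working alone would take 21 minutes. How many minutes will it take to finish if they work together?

77/6 minutes

Combined rate: 1/33 + 1/21 = (7 + 11)/231 = 18/231 = 6/77 per minute.
Time = 1 ÷ (6/77) = 77/6 minutes.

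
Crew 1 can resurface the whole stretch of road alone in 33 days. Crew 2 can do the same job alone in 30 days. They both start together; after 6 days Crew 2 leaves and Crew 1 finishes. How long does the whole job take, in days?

132/5 days

In the first 6 days the combined rate is 7/110, so 21/55 of the job is done, leaving 34/55.
After Crew 2 leaves the rate is 1/33 per day; the remaining 34/55 takes 102/5 days.
Total = 6 + 102/5 = 132/5 days.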